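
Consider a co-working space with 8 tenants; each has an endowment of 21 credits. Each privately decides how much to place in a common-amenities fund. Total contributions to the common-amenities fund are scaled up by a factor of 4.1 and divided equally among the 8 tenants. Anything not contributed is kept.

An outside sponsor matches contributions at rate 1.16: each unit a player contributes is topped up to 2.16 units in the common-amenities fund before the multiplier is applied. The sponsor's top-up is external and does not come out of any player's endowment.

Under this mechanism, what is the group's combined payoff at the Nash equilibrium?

1487.81 credits

With the mechanism, a contributed unit returns 4.1 × 2.16 / 8 = 1.1070 per unit of net cost to the contributor — now above 1 — so contributing fully is weakly dominant for every player.
At the Nash equilibrium everyone contributes 21. Group total payoff = 4.1 × 2.16 × 168 = 1487.81.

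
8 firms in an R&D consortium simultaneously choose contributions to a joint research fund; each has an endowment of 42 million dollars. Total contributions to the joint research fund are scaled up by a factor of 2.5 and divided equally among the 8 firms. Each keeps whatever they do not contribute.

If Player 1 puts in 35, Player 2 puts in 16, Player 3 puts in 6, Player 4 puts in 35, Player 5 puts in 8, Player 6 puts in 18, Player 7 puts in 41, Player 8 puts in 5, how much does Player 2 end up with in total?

77.25 million dollars

Total contributed: 35 + 16 + 6 + 35 + 8 + 18 + 41 + 5 = 164.
Each receives 2.5 × 164 / 8 = 51.25 from the joint research fund.
Player 2 keeps 42 − 16 = 26, so Player 2's payoff is 26 + 51.25 = 77.25.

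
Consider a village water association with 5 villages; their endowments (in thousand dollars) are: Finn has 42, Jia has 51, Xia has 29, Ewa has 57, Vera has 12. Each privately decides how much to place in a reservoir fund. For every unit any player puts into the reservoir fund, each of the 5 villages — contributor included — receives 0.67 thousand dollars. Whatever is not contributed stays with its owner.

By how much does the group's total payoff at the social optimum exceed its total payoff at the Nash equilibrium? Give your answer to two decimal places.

The private return per contributed unit is 0.67 < 1 for everyone, so the Nash equilibrium is zero contribution and the group total is Σ E_j = 42 + 51 + 29 + 57 + 12 = 191.
Each contributed unit returns 3.350 to the group, so the social optimum is full contribution by everyone: group total = 3.350 × 191 = 639.85.
Efficiency loss = (3.350 − 1) × 191 = 448.85.

448.85 thousand dollars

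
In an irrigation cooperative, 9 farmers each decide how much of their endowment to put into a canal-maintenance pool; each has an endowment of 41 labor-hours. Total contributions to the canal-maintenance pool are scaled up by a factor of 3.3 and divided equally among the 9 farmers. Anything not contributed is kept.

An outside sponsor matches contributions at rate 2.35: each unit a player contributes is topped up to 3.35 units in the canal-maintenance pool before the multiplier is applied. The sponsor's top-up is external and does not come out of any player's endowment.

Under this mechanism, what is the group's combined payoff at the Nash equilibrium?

4079.30 labor-hours

Under the mechanism each unit contributed yields 3.3 × 3.35 / 9 = 1.2283 back to its contributor per unit of net cost, which exceeds 1, making full contribution the dominant choice for everyone.
So the Nash equilibrium is full contribution by all 9; the group earns 3.3 × 3.35 × 369 = 4079.30.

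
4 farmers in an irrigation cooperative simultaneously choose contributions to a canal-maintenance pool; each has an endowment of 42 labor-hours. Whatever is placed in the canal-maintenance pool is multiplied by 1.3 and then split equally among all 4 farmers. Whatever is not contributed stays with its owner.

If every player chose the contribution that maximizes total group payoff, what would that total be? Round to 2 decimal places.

218.40 labor-hours

Each contributed unit returns 1.300 to the group as a whole (0.3250 to each of 4 players), which exceeds 1, so the social optimum is full contribution: group total = 1.300 × 168 = 218.40.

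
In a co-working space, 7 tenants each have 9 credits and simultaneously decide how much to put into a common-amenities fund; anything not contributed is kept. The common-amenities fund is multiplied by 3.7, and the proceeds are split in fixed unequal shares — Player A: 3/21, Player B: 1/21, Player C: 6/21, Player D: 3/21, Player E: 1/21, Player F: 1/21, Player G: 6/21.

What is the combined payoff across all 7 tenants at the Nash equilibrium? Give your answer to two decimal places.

111.60 credits

Player j's private return per contributed unit is 3.7 × (j's share). Contributing is weakly dominant for j when that share is at least 1/3.7 = 0.2703, and contributing 0 is dominant otherwise.
Player C and Player G clear that bar, contributing 9 each; the remaining 5 contribute 0. Total contributed: 18.
The common-amenities fund pays out 3.7 × 18 = 66.60 in total (split across the unequal shares, but the aggregate is all that matters for the group sum).
The 5 free-riders keep 9 each, adding 45. Group total = 45 + 66.60 = 111.60.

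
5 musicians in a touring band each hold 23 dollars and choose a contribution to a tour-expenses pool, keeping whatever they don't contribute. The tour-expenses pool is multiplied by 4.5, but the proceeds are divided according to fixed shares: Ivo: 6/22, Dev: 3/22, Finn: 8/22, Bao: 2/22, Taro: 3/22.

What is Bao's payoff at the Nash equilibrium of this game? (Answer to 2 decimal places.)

41.82 dollars

For player j, contributing a unit is worthwhile iff 4.5 × (j's share) ≥ 1, i.e. iff j's share is at least 0.2222.
Ivo and Finn are above the threshold, contributing 23 each; the remaining 3 contribute 0. Total contributed: 46.
Bao keeps 23 and receives 4.5 × 46 × 2/22 = 18.82 from the tour-expenses pool, for a payoff of 41.82.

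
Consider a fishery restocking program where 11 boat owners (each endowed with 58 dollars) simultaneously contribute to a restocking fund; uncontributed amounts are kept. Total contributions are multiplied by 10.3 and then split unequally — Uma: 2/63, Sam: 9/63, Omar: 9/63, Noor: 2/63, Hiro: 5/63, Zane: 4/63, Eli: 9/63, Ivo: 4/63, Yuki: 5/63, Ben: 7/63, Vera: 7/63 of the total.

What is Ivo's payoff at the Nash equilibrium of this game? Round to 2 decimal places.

Player j's private return per contributed unit is 10.3 × (j's share). Contributing is weakly dominant for j when that share is at least 1/10.3 = 0.0971, and contributing 0 is dominant otherwise.
The shares above 0.0971 belong to Sam, Omar, Eli, Ben and Vera, contributing 58 each; the remaining 6 contribute 0. Total contributed: 290.
Ivo keeps 58 and receives 10.3 × 290 × 4/63 = 189.65 from the restocking fund, for a payoff of 247.65.

247.65 dollars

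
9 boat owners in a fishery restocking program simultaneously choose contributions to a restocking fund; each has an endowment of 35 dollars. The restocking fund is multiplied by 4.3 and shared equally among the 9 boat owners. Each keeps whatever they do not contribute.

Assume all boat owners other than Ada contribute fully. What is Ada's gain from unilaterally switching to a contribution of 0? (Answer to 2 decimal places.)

Switching from a contribution of 35 to 0 lets Ada keep an extra 35 dollars, but lowers the restocking fund by 35, which costs Ada their own share of that drop: 4.3/9 × 35 = 16.72.
Net gain = 35 − 16.72 = 18.28. The private return per contributed unit (0.4778) is below 1, so free-riding is indeed the best response regardless of what the others do.

18.28 dollars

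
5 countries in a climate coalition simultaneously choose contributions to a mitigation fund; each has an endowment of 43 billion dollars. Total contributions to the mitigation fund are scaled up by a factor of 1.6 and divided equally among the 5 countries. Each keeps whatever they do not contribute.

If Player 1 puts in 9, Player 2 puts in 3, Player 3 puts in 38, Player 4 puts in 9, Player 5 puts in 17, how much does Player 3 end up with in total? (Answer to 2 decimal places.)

Total contributed: 9 + 3 + 38 + 9 + 17 = 76.
Each receives 1.6 × 76 / 5 = 24.32 from the mitigation fund.
Player 3 keeps 43 − 38 = 5, so Player 3's payoff is 5 + 24.32 = 29.32.

29.32 billion dollars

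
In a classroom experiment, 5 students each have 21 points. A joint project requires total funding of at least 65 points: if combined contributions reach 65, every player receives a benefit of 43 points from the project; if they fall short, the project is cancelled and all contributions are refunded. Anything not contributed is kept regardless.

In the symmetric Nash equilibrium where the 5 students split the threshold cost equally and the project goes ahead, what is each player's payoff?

51 points

Equal share of the threshold: 65/5 = 13.
At this profile no one gains by cutting their contribution: any cut drops the total below 65, the project is cancelled, contributions are refunded, and the deviator ends with 21, which is less than 21 − 13 + 43 = 51. Contributing more than 13 just wastes the excess. So contributing exactly 13 is a best response.
Each player's payoff: 21 − 13 + 43 = 51.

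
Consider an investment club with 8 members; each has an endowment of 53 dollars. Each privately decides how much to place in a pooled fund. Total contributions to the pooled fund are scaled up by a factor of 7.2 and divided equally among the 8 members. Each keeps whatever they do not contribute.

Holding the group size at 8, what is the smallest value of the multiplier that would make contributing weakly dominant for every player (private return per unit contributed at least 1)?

8

A contributed unit returns (multiplier)/8 to its contributor.
This reaches 1 exactly when the multiplier is 8.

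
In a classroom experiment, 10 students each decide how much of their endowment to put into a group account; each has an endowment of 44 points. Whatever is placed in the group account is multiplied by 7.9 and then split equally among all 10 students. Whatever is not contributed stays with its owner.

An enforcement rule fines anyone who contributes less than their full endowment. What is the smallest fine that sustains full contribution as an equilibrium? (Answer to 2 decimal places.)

9.24 points

Given the others contribute fully, the best deviation is to contribute 0 (any partial contribution still incurs the fine and gives up units whose private return 0.7900 is below 1).
Deviating from 44 to 0 saves 44 points but forfeits the deviator's share of the drop in the group account: 7.9/10 × 44 = 34.76.
So the deviation gain is 44 − 34.76 = 9.24, and the fine must be at least 9.24 points to wipe it out.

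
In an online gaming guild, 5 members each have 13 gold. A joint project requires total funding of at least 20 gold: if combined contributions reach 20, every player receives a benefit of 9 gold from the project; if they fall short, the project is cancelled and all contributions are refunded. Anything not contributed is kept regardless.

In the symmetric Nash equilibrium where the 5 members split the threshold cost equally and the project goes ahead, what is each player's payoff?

Equal share of the threshold: 20/5 = 4.
At this profile no one gains by cutting their contribution: any cut drops the total below 20, the project is cancelled, contributions are refunded, and the deviator ends with 13, which is less than 13 − 4 + 9 = 18. Contributing more than 4 just wastes the excess. So contributing exactly 4 is a best response.
Each player's payoff: 13 − 4 + 9 = 18.

18 gold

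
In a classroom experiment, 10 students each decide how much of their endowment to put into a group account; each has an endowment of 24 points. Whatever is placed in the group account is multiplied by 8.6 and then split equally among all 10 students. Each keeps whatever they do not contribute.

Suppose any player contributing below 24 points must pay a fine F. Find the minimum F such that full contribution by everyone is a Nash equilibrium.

Given the others contribute fully, the best deviation is to contribute 0 (any partial contribution still incurs the fine and gives up units whose private return 0.8600 is below 1).
Deviating from 24 to 0 saves 24 points but forfeits the deviator's share of the drop in the group account: 8.6/10 × 24 = 20.64.
So the deviation gain is 24 − 20.64 = 3.36, and the fine must be at least 3.36 points to wipe it out.

3.36 points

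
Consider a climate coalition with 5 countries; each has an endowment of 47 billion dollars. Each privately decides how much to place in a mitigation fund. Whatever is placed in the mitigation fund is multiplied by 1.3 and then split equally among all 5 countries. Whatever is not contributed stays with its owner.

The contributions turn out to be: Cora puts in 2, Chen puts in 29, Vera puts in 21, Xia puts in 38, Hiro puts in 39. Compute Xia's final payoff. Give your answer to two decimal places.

Total contributed: 2 + 29 + 21 + 38 + 39 = 129.
Each receives 1.3 × 129 / 5 = 33.54 from the mitigation fund.
Xia keeps 47 − 38 = 9, so Xia's payoff is 9 + 33.54 = 42.54.

42.54 billion dollars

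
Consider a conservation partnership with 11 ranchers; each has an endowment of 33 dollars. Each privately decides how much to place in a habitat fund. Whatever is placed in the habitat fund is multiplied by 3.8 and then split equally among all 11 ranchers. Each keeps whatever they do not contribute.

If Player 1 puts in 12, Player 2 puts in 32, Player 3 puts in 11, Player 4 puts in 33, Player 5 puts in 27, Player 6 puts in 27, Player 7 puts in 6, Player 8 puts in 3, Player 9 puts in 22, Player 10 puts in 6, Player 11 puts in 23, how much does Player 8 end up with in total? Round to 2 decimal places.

Total contributed: 12 + 32 + 11 + 33 + 27 + 27 + 6 + 3 + 22 + 6 + 23 = 202.
Each receives 3.8 × 202 / 11 = 69.78 from the habitat fund.
Player 8 keeps 33 − 3 = 30, so Player 8's payoff is 30 + 69.78 = 99.78.

99.78 dollars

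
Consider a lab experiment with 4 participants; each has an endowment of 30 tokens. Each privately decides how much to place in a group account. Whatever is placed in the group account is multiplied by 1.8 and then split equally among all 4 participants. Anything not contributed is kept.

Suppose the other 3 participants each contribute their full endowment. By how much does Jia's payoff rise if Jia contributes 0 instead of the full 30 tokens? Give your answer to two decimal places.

Switching from a contribution of 30 to 0 lets Jia keep an extra 30 tokens, but lowers the group account by 30, which costs Jia their own share of that drop: 1.8/4 × 30 = 13.50.
Net gain = 30 − 13.50 = 16.50. The private return per contributed unit (0.4500) is below 1, so free-riding is indeed the best response regardless of what the others do.

16.50 tokens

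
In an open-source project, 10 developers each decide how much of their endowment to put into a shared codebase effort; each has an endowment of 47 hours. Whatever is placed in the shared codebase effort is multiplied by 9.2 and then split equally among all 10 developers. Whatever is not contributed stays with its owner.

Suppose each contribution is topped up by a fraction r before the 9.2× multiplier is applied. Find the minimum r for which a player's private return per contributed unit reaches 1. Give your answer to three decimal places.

0.087

With matching at rate r, one contributed unit becomes (1 + r) in the shared codebase effort and returns 9.2 × (1 + r) / 10 to the contributor.
Setting this equal to 1: 1 + r = 10/9.2 = 1.0870.
So the minimum matching rate is r = 1.0870 − 1 = 0.087.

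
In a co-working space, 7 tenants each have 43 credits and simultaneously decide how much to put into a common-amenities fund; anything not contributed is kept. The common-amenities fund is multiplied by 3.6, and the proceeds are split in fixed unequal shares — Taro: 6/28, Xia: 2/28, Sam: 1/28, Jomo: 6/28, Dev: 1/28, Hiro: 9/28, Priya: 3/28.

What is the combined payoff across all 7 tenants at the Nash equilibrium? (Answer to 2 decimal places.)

412.80 credits

Player j's private return per contributed unit is 3.6 × (j's share). Contributing is weakly dominant for j when that share is at least 1/3.6 = 0.2778, and contributing 0 is dominant otherwise.
Hiro alone (share 9/28) is above the threshold, contributing 43; the remaining 6 contribute 0. Total contributed: 43.
The common-amenities fund pays out 3.6 × 43 = 154.80 in total (split across the unequal shares, but the aggregate is all that matters for the group sum).
The 6 free-riders keep 43 each, adding 258. Group total = 258 + 154.80 = 412.80.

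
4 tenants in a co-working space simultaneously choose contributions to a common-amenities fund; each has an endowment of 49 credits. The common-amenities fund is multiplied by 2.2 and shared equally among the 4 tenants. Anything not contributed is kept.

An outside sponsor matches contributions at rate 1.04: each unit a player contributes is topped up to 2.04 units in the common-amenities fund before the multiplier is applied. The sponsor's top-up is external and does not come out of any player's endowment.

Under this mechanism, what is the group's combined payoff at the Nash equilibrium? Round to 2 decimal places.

879.65 credits

The effective private return per unit is now 2.2 × 2.04 / 4 = 1.1220 > 1, so every player's dominant strategy flips to full contribution.
At the Nash equilibrium everyone contributes 49. Group total payoff = 2.2 × 2.04 × 196 = 879.65.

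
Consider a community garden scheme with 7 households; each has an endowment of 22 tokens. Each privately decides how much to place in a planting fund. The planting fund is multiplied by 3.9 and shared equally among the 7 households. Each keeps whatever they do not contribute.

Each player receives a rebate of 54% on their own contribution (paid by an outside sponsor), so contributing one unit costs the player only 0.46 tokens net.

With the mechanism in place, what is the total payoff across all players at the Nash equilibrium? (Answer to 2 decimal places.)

With the mechanism, a contributed unit returns (3.9/7) / 0.46 = 1.2112 per unit of net cost to the contributor — now above 1 — so contributing fully is weakly dominant for every player.
So the Nash equilibrium is full contribution by all 7; the group earns 7 × (22 × 0.54 + 3.9 × 22) = 683.76.

683.76 tokens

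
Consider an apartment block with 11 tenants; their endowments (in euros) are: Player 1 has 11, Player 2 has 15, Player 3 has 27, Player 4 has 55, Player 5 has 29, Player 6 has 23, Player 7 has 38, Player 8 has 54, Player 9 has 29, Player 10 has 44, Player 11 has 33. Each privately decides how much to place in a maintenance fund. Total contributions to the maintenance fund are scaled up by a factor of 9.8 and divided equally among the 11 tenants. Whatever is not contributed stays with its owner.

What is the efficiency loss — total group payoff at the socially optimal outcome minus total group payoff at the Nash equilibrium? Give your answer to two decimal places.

3150.40 euros

The private return per contributed unit is 9.8/11 = 0.8909 < 1 for every player regardless of endowment, so the Nash equilibrium is zero contribution and the group total is Σ E_j = 11 + 15 + 27 + 55 + 29 + 23 + 38 + 54 + 29 + 44 + 33 = 358.
Each contributed unit returns 9.800 to the group, so the social optimum is full contribution by everyone: group total = 9.800 × 358 = 3508.40.
Efficiency loss = (9.800 − 1) × 358 = 3150.40.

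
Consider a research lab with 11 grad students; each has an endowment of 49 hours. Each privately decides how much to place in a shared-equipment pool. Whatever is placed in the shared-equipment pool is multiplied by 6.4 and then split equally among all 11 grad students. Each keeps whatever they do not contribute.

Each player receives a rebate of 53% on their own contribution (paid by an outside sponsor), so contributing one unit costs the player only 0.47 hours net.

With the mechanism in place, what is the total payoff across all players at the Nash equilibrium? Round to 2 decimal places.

The effective private return per unit is now (6.4/11) / 0.47 = 1.2379 > 1, so every player's dominant strategy flips to full contribution.
So the Nash equilibrium is full contribution by all 11; the group earns 11 × (49 × 0.53 + 6.4 × 49) = 3735.27.

3735.27 hours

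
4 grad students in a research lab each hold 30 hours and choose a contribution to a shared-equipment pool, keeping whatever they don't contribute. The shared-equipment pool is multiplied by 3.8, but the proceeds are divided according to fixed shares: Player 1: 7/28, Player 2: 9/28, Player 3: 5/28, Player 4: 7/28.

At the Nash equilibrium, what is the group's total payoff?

For player j, contributing a unit is worthwhile iff 3.8 × (j's share) ≥ 1, i.e. iff j's share is at least 0.2632.
Player 2 alone (share 9/28) is above the threshold, contributing 30; the remaining 3 contribute 0. Total contributed: 30.
The shared-equipment pool pays out 3.8 × 30 = 114.00 in total (split across the unequal shares, but the aggregate is all that matters for the group sum).
The 3 free-riders keep 30 each, adding 90. Group total = 90 + 114.00 = 204.00.

204.00 hours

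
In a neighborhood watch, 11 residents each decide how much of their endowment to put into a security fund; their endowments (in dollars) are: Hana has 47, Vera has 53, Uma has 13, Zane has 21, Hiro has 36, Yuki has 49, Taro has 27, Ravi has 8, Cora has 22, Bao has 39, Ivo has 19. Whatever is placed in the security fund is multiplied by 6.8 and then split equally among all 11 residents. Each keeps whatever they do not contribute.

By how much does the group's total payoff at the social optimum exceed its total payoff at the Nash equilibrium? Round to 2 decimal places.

1937.20 dollars

The private return per contributed unit is 6.8/11 = 0.6182 < 1 for every player regardless of endowment, so the Nash equilibrium is zero contribution and the group total is Σ E_j = 47 + 53 + 13 + 21 + 36 + 49 + 27 + 8 + 22 + 39 + 19 = 334.
Each contributed unit returns 6.800 to the group, so the social optimum is full contribution by everyone: group total = 6.800 × 334 = 2271.20.
Efficiency loss = (6.800 − 1) × 334 = 1937.20.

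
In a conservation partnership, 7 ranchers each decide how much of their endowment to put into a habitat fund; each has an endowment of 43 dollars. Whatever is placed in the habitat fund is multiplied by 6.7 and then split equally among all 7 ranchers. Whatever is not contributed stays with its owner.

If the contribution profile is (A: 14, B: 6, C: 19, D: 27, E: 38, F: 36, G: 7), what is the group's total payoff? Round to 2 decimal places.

1138.90 dollars

Total contributed: 14 + 6 + 19 + 27 + 38 + 36 + 7 = 147; total kept: 7 × 43 − 147 = 154.
The habitat fund pays out 6.7 × 147 = 984.90 in aggregate.
Group total = 154 + 984.90 = 1138.90.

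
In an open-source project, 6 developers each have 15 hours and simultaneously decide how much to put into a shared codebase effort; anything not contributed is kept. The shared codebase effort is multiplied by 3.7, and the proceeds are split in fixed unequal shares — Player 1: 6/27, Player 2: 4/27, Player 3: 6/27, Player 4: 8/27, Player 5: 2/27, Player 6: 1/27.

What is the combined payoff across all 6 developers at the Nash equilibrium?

130.50 hours

Player j's private return per contributed unit is 3.7 × (j's share). Contributing is weakly dominant for j when that share is at least 1/3.7 = 0.2703, and contributing 0 is dominant otherwise.
Player 4 alone (share 8/27) is above the threshold, contributing 15; the remaining 5 contribute 0. Total contributed: 15.
The shared codebase effort pays out 3.7 × 15 = 55.50 in total (split across the unequal shares, but the aggregate is all that matters for the group sum).
The 5 free-riders keep 15 each, adding 75. Group total = 75 + 55.50 = 130.50.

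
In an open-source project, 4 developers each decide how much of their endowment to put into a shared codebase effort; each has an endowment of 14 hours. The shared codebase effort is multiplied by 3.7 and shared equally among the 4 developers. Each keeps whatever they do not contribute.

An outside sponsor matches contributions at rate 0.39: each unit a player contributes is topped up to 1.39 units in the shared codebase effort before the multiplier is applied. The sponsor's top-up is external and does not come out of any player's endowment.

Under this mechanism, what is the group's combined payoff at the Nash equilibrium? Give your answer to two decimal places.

288.01 hours

The effective private return per unit is now 3.7 × 1.39 / 4 = 1.2858 > 1, so every player's dominant strategy flips to full contribution.
At the Nash equilibrium everyone contributes 14. Group total payoff = 3.7 × 1.39 × 56 = 288.01.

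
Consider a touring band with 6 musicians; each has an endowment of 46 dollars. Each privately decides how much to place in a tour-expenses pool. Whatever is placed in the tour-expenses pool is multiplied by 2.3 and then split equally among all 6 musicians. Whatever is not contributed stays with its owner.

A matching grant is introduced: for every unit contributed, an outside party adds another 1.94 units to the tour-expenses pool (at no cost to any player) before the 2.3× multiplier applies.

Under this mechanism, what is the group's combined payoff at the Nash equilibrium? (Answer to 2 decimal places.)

1866.31 dollars

Under the mechanism each unit contributed yields 2.3 × 2.94 / 6 = 1.1270 back to its contributor per unit of net cost, which exceeds 1, making full contribution the dominant choice for everyone.
At the Nash equilibrium everyone contributes 46. Group total payoff = 2.3 × 2.94 × 276 = 1866.31.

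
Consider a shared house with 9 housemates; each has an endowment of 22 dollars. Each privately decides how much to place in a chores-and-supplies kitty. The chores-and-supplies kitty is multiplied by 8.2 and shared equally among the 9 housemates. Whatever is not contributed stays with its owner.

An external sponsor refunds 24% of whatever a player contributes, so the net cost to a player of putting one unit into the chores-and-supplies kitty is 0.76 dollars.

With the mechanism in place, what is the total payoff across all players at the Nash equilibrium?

1671.12 dollars

The effective private return per unit is now (8.2/9) / 0.76 = 1.1988 > 1, so every player's dominant strategy flips to full contribution.
So the Nash equilibrium is full contribution by all 9; the group earns 9 × (22 × 0.24 + 8.2 × 22) = 1671.12.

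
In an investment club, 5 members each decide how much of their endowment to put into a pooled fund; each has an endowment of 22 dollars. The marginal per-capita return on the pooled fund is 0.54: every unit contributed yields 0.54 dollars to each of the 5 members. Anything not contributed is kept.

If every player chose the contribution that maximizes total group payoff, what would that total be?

297.00 dollars

Each contributed unit returns 2.700 to the group as a whole (0.54 to each of 5 players), which exceeds 1, so the social optimum is full contribution: group total = 2.700 × 110 = 297.00.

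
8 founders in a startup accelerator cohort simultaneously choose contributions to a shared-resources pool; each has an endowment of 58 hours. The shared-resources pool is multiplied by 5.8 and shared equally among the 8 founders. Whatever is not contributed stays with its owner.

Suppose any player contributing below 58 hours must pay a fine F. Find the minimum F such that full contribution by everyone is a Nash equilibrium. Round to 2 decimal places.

15.95 hours

Given the others contribute fully, the best deviation is to contribute 0 (any partial contribution still incurs the fine and gives up units whose private return 0.7250 is below 1).
Deviating from 58 to 0 saves 58 hours but forfeits the deviator's share of the drop in the shared-resources pool: 5.8/8 × 58 = 42.05.
So the deviation gain is 58 − 42.05 = 15.95, and the fine must be at least 15.95 hours to wipe it out.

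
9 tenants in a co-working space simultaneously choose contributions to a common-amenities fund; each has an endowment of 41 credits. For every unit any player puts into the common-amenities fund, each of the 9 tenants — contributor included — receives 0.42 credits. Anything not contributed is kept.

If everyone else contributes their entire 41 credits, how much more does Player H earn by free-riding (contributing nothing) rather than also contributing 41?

23.78 credits

Switching from a contribution of 41 to 0 lets Player H keep an extra 41 credits, but lowers the common-amenities fund by 41, which costs Player H their own share of that drop: 0.42 × 41 = 17.22.
Net gain = 41 − 17.22 = 23.78. The private return per contributed unit (0.42) is below 1, so free-riding is indeed the best response regardless of what the others do.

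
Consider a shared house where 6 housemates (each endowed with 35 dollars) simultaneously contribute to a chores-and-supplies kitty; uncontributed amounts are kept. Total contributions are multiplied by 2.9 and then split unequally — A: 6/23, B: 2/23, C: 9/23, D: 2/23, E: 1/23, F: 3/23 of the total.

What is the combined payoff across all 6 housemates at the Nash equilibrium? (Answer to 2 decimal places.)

Each unit j contributes comes back to j as 2.9 × (j's share), so j prefers to contribute only if that share exceeds 1/2.9 = 0.3448; otherwise keeping the unit dominates.
Only C (9/23) clears that bar, contributing 35; the remaining 5 contribute 0. Total contributed: 35.
The chores-and-supplies kitty pays out 2.9 × 35 = 101.50 in total (split across the unequal shares, but the aggregate is all that matters for the group sum).
The 5 free-riders keep 35 each, adding 175. Group total = 175 + 101.50 = 276.50.

276.50 dollars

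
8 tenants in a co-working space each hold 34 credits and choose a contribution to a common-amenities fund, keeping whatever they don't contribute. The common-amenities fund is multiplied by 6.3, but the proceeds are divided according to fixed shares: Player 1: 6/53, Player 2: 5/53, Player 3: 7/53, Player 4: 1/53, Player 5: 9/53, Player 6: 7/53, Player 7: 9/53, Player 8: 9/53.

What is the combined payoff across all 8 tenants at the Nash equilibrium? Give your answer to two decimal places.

For player j, contributing a unit is worthwhile iff 6.3 × (j's share) ≥ 1, i.e. iff j's share is at least 0.1587.
The shares above 0.1587 belong to Player 5, Player 7 and Player 8, contributing 34 each; the remaining 5 contribute 0. Total contributed: 102.
The common-amenities fund pays out 6.3 × 102 = 642.60 in total (split across the unequal shares, but the aggregate is all that matters for the group sum).
The 5 free-riders keep 34 each, adding 170. Group total = 170 + 642.60 = 812.60.

812.60 credits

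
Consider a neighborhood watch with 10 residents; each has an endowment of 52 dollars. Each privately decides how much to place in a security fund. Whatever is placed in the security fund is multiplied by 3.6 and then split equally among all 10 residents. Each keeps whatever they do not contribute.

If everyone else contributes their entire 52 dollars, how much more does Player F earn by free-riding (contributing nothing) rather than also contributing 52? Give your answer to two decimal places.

33.28 dollars

Switching from a contribution of 52 to 0 lets Player F keep an extra 52 dollars, but lowers the security fund by 52, which costs Player F their own share of that drop: 3.6/10 × 52 = 18.72.
Net gain = 52 − 18.72 = 33.28. The private return per contributed unit (0.3600) is below 1, so free-riding is indeed the best response regardless of what the others do.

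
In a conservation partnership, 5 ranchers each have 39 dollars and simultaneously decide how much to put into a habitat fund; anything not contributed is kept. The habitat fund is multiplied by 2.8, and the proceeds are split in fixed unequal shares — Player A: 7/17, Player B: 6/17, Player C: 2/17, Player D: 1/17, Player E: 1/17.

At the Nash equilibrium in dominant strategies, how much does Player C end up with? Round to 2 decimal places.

51.85 dollars

Each unit j contributes comes back to j as 2.8 × (j's share), so j prefers to contribute only if that share exceeds 1/2.8 = 0.3571; otherwise keeping the unit dominates.
Player A alone (share 7/17) is above the threshold, contributing 39; the remaining 4 contribute 0. Total contributed: 39.
Player C keeps 39 and receives 2.8 × 39 × 2/17 = 12.85 from the habitat fund, for a payoff of 51.85.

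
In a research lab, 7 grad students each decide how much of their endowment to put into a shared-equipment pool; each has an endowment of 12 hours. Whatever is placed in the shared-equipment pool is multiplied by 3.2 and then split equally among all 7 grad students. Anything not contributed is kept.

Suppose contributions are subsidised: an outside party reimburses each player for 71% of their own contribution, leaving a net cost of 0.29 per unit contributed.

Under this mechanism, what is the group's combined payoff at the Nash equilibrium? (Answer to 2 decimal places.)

328.44 hours

Under the mechanism each unit contributed yields (3.2/7) / 0.29 = 1.5764 back to its contributor per unit of net cost, which exceeds 1, making full contribution the dominant choice for everyone.
At the Nash equilibrium everyone contributes 12. Group total payoff = 7 × (12 × 0.71 + 3.2 × 12) = 328.44.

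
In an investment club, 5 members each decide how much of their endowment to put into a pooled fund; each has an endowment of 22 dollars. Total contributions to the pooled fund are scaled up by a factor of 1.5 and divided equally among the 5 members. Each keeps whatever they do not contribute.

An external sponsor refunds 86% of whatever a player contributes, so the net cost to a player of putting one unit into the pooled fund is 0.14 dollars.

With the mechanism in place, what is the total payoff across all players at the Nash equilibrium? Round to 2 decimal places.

Under the mechanism each unit contributed yields (1.5/5) / 0.14 = 2.1429 back to its contributor per unit of net cost, which exceeds 1, making full contribution the dominant choice for everyone.
At the Nash equilibrium everyone contributes 22. Group total payoff = 5 × (22 × 0.86 + 1.5 × 22) = 259.60.

259.60 dollars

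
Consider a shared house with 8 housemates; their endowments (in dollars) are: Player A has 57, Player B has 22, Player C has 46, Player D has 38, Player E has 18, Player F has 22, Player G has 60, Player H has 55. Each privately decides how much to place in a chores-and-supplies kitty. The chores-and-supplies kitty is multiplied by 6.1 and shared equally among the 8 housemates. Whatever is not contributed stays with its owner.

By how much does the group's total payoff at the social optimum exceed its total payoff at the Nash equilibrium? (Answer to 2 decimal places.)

The private return per contributed unit is 6.1/8 = 0.7625 < 1 for every player regardless of endowment, so the Nash equilibrium is zero contribution and the group total is Σ E_j = 57 + 22 + 46 + 38 + 18 + 22 + 60 + 55 = 318.
Each contributed unit returns 6.100 to the group, so the social optimum is full contribution by everyone: group total = 6.100 × 318 = 1939.80.
Efficiency loss = (6.100 − 1) × 318 = 1621.80.

1621.80 dollars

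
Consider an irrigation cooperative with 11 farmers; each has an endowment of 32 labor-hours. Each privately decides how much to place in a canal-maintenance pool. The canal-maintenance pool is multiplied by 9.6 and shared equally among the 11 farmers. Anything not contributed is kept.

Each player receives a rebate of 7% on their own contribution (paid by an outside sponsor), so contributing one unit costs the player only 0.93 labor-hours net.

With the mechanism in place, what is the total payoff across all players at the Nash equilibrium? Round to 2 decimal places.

352.00 labor-hours

Even with the mechanism, each unit contributed returns only (9.6/11) / 0.93 = 0.9384 per unit of net cost, so contributing nothing is still dominant.
Everyone keeps their endowment and the group total is 11 × 32 = 352.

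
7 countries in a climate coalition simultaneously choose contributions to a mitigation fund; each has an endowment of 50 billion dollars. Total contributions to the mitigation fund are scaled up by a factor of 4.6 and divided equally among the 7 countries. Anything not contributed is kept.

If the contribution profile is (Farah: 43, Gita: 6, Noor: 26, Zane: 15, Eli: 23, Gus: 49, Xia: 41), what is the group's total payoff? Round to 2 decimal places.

1080.80 billion dollars

Total contributed: 43 + 6 + 26 + 15 + 23 + 49 + 41 = 203; total kept: 7 × 50 − 203 = 147.
The mitigation fund pays out 4.6 × 203 = 933.80 in aggregate.
Group total = 147 + 933.80 = 1080.80.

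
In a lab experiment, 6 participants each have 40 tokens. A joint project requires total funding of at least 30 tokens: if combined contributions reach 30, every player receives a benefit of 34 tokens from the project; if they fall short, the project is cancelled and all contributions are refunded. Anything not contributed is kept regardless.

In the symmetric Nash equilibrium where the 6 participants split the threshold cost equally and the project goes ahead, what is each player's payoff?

69 tokens

Equal share of the threshold: 30/6 = 5.
At this profile no one gains by cutting their contribution: any cut drops the total below 30, the project is cancelled, contributions are refunded, and the deviator ends with 40, which is less than 40 − 5 + 34 = 69. Contributing more than 5 just wastes the excess. So contributing exactly 5 is a best response.
Each player's payoff: 40 − 5 + 34 = 69.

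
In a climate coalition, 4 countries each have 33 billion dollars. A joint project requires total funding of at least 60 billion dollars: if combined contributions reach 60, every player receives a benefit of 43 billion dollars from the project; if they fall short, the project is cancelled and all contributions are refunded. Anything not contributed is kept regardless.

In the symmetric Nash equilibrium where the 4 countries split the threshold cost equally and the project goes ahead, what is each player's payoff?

61 billion dollars

Equal share of the threshold: 60/4 = 15.
At this profile no one gains by cutting their contribution: any cut drops the total below 60, the project is cancelled, contributions are refunded, and the deviator ends with 33, which is less than 33 − 15 + 43 = 61. Contributing more than 15 just wastes the excess. So contributing exactly 15 is a best response.
Each player's payoff: 33 − 15 + 43 = 61.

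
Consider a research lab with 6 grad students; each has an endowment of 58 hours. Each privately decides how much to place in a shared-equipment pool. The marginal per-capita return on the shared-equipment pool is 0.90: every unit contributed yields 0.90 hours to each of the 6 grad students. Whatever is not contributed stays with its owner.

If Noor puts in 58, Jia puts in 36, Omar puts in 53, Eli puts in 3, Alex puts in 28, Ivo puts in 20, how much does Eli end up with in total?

233.20 hours

Total contributed: 58 + 36 + 53 + 3 + 28 + 20 = 198.
Each receives 0.90 × 198 = 178.20 from the shared-equipment pool.
Eli keeps 58 − 3 = 55, so Eli's payoff is 55 + 178.20 = 233.20.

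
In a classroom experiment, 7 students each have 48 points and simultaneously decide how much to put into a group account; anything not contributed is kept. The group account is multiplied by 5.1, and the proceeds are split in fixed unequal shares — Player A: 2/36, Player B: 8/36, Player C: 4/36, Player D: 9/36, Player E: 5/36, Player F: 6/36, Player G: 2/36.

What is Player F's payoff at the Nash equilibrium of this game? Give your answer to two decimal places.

For player j, contributing a unit is worthwhile iff 5.1 × (j's share) ≥ 1, i.e. iff j's share is at least 0.1961.
The shares above 0.1961 belong to Player B and Player D, contributing 48 each; the remaining 5 contribute 0. Total contributed: 96.
Player F keeps 48 and receives 5.1 × 96 × 6/36 = 81.60 from the group account, for a payoff of 129.60.

129.60 points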